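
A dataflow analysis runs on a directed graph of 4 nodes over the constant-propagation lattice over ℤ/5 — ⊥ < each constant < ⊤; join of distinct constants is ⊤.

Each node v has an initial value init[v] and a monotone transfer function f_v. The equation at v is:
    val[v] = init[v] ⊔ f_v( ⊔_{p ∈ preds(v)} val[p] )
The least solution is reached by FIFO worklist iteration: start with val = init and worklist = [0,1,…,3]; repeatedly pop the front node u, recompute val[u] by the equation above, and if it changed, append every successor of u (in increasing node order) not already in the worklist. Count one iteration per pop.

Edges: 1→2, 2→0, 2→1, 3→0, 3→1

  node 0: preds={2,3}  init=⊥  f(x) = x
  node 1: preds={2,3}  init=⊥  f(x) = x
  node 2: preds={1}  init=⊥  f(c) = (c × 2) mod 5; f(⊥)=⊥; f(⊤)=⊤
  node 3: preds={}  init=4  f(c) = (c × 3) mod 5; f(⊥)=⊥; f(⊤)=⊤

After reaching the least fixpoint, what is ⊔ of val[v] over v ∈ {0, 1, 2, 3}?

Worklist (9 pops):
  #1 pop 0: in=4 → 4 (was ⊥); enqueue []
  #2 pop 1: in=4 → 4 (was ⊥); enqueue []
  #3 pop 2: in=4 → 3 (was ⊥); enqueue [0,1]
  #4 pop 3: in=⊥ → 4 (no change)
  #5 pop 0: in=⊤ → ⊤ (was 4); enqueue []
  #6 pop 1: in=⊤ → ⊤ (was 4); enqueue [2]
  #7 pop 2: in=⊤ → ⊤ (was 3); enqueue [0,1]
  #8 pop 0: in=⊤ → ⊤ (no change)
  #9 pop 1: in=⊤ → ⊤ (no change)

Fixpoint:
  val[0] = ⊤
  val[1] = ⊤
  val[2] = ⊤
  val[3] = 4

⊤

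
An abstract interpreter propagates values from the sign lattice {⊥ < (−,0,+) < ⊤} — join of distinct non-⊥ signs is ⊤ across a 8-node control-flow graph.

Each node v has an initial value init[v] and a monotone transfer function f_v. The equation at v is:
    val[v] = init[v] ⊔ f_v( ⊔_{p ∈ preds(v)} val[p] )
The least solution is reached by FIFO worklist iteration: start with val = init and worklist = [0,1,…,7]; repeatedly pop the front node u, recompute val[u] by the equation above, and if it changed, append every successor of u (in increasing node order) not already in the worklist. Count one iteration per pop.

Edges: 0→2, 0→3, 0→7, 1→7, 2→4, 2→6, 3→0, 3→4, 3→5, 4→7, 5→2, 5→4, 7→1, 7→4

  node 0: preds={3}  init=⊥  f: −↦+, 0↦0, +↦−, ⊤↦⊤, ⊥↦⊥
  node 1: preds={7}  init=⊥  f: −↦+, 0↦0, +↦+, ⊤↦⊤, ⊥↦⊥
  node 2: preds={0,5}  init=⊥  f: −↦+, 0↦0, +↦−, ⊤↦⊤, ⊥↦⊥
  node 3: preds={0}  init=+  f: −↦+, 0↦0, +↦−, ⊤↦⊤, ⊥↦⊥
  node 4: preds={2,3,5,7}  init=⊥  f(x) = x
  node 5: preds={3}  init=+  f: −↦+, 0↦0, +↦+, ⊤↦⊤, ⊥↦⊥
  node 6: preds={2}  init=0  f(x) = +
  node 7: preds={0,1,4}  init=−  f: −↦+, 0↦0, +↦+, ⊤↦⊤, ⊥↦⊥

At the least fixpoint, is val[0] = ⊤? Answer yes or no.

Iteration log — 11 steps:
  step 1. node 0  ⊔preds=+  new=−  old=⊥  +wl: 
  step 2. node 1  ⊔preds=−  new=+  old=⊥  +wl: 
  step 3. node 2  ⊔preds=⊤  new=⊤  old=⊥  +wl: 
  step 4. node 3  ⊔preds=−  new=+  stable
  step 5. node 4  ⊔preds=⊤  new=⊤  old=⊥  +wl: 
  step 6. node 5  ⊔preds=+  new=+  stable
  step 7. node 6  ⊔preds=⊤  new=⊤  old=0  +wl: 
  step 8. node 7  ⊔preds=⊤  new=⊤  old=−  +wl: 1,4
  step 9. node 1  ⊔preds=⊤  new=⊤  old=+  +wl: 7
  step 10. node 4  ⊔preds=⊤  new=⊤  stable
  step 11. node 7  ⊔preds=⊤  new=⊤  stable

Least fixpoint reached:
  node 0: −
  node 1: ⊤
  node 2: ⊤
  node 3: +
  node 4: ⊤
  node 5: +
  node 6: ⊤
  node 7: ⊤

no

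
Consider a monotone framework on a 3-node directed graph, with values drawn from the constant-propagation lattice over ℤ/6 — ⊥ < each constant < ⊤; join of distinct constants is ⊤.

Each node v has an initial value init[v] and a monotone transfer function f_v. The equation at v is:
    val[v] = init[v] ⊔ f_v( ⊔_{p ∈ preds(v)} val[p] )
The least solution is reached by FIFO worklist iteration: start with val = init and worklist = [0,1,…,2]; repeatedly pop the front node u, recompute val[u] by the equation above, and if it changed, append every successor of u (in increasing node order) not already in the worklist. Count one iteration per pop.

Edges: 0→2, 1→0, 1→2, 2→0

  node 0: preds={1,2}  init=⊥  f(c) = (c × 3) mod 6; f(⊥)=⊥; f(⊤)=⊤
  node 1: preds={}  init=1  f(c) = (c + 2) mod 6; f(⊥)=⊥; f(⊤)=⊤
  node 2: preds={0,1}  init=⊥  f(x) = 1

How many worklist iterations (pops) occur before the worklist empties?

Trace (4 dequeues):
  [1] u=0 | in 1 | out 3 | prev ⊥ | push {}
  [2] u=1 | in ⊥ | out 1 | ==
  [3] u=2 | in ⊤ | out 1 | prev ⊥ | push {0}
  [4] u=0 | in 1 | out 3 | ==

Converged values:
  [0] 3
  [1] 1
  [2] 1

4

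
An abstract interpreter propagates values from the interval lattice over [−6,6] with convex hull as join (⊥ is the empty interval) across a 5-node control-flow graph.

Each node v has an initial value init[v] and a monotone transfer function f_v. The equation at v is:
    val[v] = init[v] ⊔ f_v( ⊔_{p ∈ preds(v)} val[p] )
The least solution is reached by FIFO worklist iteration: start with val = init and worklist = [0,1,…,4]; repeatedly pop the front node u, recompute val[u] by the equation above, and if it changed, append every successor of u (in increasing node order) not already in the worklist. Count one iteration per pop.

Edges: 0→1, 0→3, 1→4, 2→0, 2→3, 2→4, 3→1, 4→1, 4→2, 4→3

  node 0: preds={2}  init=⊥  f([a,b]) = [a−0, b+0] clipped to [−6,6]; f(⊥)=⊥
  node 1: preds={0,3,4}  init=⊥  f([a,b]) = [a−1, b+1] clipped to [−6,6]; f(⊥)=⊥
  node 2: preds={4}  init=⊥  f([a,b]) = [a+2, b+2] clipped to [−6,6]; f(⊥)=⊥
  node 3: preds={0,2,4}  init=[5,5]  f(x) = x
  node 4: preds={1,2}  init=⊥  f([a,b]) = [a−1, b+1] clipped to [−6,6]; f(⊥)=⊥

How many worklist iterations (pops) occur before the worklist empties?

Iteration log — 37 steps:
  step 1. node 0  ⊔preds=⊥  new=⊥  stable
  step 2. node 1  ⊔preds=[5,5]  new=[4,6]  old=⊥  +wl: 
  step 3. node 2  ⊔preds=⊥  new=⊥  stable
  step 4. node 3  ⊔preds=⊥  new=[5,5]  stable
  step 5. node 4  ⊔preds=[4,6]  new=[3,6]  old=⊥  +wl: 1,2,3
  step 6. node 1  ⊔preds=[3,6]  new=[2,6]  old=[4,6]  +wl: 4
  step 7. node 2  ⊔preds=[3,6]  new=[5,6]  old=⊥  +wl: 0
  step 8. node 3  ⊔preds=[3,6]  new=[3,6]  old=[5,5]  +wl: 1
  step 9. node 4  ⊔preds=[2,6]  new=[1,6]  old=[3,6]  +wl: 2,3
  step 10. node 0  ⊔preds=[5,6]  new=[5,6]  old=⊥  +wl: 
  step 11. node 1  ⊔preds=[1,6]  new=[0,6]  old=[2,6]  +wl: 4
  step 12. node 2  ⊔preds=[1,6]  new=[3,6]  old=[5,6]  +wl: 0
  step 13. node 3  ⊔preds=[1,6]  new=[1,6]  old=[3,6]  +wl: 1
  step 14. node 4  ⊔preds=[0,6]  new=[-1,6]  old=[1,6]  +wl: 2,3
  step 15. node 0  ⊔preds=[3,6]  new=[3,6]  old=[5,6]  +wl: 
  step 16. node 1  ⊔preds=[-1,6]  new=[-2,6]  old=[0,6]  +wl: 4
  step 17. node 2  ⊔preds=[-1,6]  new=[1,6]  old=[3,6]  +wl: 0
  step 18. node 3  ⊔preds=[-1,6]  new=[-1,6]  old=[1,6]  +wl: 1
  step 19. node 4  ⊔preds=[-2,6]  new=[-3,6]  old=[-1,6]  +wl: 2,3
  step 20. node 0  ⊔preds=[1,6]  new=[1,6]  old=[3,6]  +wl: 
  step 21. node 1  ⊔preds=[-3,6]  new=[-4,6]  old=[-2,6]  +wl: 4
  step 22. node 2  ⊔preds=[-3,6]  new=[-1,6]  old=[1,6]  +wl: 0
  step 23. node 3  ⊔preds=[-3,6]  new=[-3,6]  old=[-1,6]  +wl: 1
  step 24. node 4  ⊔preds=[-4,6]  new=[-5,6]  old=[-3,6]  +wl: 2,3
  step 25. node 0  ⊔preds=[-1,6]  new=[-1,6]  old=[1,6]  +wl: 
  step 26. node 1  ⊔preds=[-5,6]  new=[-6,6]  old=[-4,6]  +wl: 4
  step 27. node 2  ⊔preds=[-5,6]  new=[-3,6]  old=[-1,6]  +wl: 0
  step 28. node 3  ⊔preds=[-5,6]  new=[-5,6]  old=[-3,6]  +wl: 1
  step 29. node 4  ⊔preds=[-6,6]  new=[-6,6]  old=[-5,6]  +wl: 2,3
  step 30. node 0  ⊔preds=[-3,6]  new=[-3,6]  old=[-1,6]  +wl: 
  step 31. node 1  ⊔preds=[-6,6]  new=[-6,6]  stable
  step 32. node 2  ⊔preds=[-6,6]  new=[-4,6]  old=[-3,6]  +wl: 0,4
  step 33. node 3  ⊔preds=[-6,6]  new=[-6,6]  old=[-5,6]  +wl: 1
  step 34. node 0  ⊔preds=[-4,6]  new=[-4,6]  old=[-3,6]  +wl: 3
  step 35. node 4  ⊔preds=[-6,6]  new=[-6,6]  stable
  step 36. node 1  ⊔preds=[-6,6]  new=[-6,6]  stable
  step 37. node 3  ⊔preds=[-6,6]  new=[-6,6]  stable

Least fixpoint reached:
  node 0: [-4,6]
  node 1: [-6,6]
  node 2: [-4,6]
  node 3: [-6,6]
  node 4: [-6,6]

37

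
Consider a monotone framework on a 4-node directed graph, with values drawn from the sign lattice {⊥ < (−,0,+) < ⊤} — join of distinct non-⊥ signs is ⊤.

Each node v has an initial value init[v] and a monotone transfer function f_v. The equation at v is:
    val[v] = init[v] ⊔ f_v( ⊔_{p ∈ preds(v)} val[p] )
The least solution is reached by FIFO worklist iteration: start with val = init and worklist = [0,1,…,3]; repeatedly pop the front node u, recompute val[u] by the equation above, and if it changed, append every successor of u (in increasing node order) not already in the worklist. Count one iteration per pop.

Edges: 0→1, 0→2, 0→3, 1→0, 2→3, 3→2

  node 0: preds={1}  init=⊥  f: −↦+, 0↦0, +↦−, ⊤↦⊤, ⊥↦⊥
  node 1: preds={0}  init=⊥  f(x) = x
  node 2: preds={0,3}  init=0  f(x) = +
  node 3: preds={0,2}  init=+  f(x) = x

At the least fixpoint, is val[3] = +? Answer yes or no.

Iteration log — 5 steps:
  step 1. node 0  ⊔preds=⊥  new=⊥  stable
  step 2. node 1  ⊔preds=⊥  new=⊥  stable
  step 3. node 2  ⊔preds=+  new=⊤  old=0  +wl: 
  step 4. node 3  ⊔preds=⊤  new=⊤  old=+  +wl: 2
  step 5. node 2  ⊔preds=⊤  new=⊤  stable

Least fixpoint reached:
  node 0: ⊥
  node 1: ⊥
  node 2: ⊤
  node 3: ⊤

no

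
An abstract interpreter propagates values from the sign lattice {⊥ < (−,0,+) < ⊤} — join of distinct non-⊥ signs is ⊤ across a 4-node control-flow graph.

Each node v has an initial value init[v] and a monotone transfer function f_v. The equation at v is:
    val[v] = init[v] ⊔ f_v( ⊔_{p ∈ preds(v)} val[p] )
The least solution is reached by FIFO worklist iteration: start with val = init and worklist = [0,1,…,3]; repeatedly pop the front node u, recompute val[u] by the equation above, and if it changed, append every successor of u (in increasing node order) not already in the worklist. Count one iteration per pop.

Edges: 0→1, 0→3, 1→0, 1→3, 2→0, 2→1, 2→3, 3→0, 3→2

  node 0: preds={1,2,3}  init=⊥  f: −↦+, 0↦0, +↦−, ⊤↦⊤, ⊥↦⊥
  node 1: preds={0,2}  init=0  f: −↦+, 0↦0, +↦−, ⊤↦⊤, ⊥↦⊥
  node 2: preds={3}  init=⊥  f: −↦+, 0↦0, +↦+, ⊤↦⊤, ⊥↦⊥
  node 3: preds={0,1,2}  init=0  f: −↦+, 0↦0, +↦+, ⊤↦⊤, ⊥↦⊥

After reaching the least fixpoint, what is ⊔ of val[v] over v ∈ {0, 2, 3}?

Iteration log — 6 steps:
  step 1. node 0  ⊔preds=0  new=0  old=⊥  +wl: 
  step 2. node 1  ⊔preds=0  new=0  stable
  step 3. node 2  ⊔preds=0  new=0  old=⊥  +wl: 0,1
  step 4. node 3  ⊔preds=0  new=0  stable
  step 5. node 0  ⊔preds=0  new=0  stable
  step 6. node 1  ⊔preds=0  new=0  stable

Least fixpoint reached:
  node 0: 0
  node 1: 0
  node 2: 0
  node 3: 0

0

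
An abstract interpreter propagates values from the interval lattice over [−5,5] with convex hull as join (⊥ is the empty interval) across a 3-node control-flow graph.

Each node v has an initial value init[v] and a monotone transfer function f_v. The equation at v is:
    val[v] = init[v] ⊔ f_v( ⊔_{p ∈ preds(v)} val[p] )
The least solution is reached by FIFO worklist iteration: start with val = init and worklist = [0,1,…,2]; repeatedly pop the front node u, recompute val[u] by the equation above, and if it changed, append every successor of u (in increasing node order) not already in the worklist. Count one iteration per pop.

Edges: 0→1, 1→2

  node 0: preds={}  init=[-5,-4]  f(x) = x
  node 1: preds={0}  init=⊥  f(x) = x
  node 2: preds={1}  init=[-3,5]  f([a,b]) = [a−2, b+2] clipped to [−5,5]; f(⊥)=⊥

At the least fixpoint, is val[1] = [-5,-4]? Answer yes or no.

yes

Trace (3 dequeues):
  [1] u=0 | in ⊥ | out [-5,-4] | ==
  [2] u=1 | in [-5,-4] | out [-5,-4] | prev ⊥ | push {}
  [3] u=2 | in [-5,-4] | out [-5,5] | prev [-3,5] | push {}

Converged values:
  [0] [-5,-4]
  [1] [-5,-4]
  [2] [-5,5]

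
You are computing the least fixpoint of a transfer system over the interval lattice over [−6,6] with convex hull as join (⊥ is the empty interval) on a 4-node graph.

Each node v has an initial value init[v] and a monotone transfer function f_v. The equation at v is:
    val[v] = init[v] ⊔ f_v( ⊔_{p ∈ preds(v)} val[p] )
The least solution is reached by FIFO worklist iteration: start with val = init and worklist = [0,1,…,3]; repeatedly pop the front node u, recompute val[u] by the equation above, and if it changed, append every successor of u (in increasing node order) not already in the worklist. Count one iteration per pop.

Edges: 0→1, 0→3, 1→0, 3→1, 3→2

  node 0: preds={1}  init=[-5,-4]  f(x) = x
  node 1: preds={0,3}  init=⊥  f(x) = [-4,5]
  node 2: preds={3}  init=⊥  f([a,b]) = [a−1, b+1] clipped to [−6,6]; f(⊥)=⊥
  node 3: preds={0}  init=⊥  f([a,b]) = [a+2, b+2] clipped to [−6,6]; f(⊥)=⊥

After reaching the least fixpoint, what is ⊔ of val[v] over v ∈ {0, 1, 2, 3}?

[-5,6]

Iteration log — 10 steps:
  step 1. node 0  ⊔preds=⊥  new=[-5,-4]  stable
  step 2. node 1  ⊔preds=[-5,-4]  new=[-4,5]  old=⊥  +wl: 0
  step 3. node 2  ⊔preds=⊥  new=⊥  stable
  step 4. node 3  ⊔preds=[-5,-4]  new=[-3,-2]  old=⊥  +wl: 1,2
  step 5. node 0  ⊔preds=[-4,5]  new=[-5,5]  old=[-5,-4]  +wl: 3
  step 6. node 1  ⊔preds=[-5,5]  new=[-4,5]  stable
  step 7. node 2  ⊔preds=[-3,-2]  new=[-4,-1]  old=⊥  +wl: 
  step 8. node 3  ⊔preds=[-5,5]  new=[-3,6]  old=[-3,-2]  +wl: 1,2
  step 9. node 1  ⊔preds=[-5,6]  new=[-4,5]  stable
  step 10. node 2  ⊔preds=[-3,6]  new=[-4,6]  old=[-4,-1]  +wl: 

Least fixpoint reached:
  node 0: [-5,5]
  node 1: [-4,5]
  node 2: [-4,6]
  node 3: [-3,6]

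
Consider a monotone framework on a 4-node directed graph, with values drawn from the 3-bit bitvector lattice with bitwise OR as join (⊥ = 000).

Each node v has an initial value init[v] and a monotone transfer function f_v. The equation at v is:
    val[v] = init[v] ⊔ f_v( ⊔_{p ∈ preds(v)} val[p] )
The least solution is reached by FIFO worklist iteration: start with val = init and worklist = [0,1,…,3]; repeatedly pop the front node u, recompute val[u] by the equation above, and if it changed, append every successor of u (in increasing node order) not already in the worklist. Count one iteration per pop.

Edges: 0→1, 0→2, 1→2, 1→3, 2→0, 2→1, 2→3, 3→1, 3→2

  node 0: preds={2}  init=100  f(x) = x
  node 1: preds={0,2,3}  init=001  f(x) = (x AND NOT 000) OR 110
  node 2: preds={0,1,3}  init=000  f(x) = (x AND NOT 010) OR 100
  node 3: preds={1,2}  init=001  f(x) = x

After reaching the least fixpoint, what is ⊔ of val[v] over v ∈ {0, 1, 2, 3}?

Iteration log — 7 steps:
  step 1. node 0  ⊔preds=000  new=100  stable
  step 2. node 1  ⊔preds=101  new=111  old=001  +wl: 
  step 3. node 2  ⊔preds=111  new=101  old=000  +wl: 0,1
  step 4. node 3  ⊔preds=111  new=111  old=001  +wl: 2
  step 5. node 0  ⊔preds=101  new=101  old=100  +wl: 
  step 6. node 1  ⊔preds=111  new=111  stable
  step 7. node 2  ⊔preds=111  new=101  stable

Least fixpoint reached:
  node 0: 101
  node 1: 111
  node 2: 101
  node 3: 111

111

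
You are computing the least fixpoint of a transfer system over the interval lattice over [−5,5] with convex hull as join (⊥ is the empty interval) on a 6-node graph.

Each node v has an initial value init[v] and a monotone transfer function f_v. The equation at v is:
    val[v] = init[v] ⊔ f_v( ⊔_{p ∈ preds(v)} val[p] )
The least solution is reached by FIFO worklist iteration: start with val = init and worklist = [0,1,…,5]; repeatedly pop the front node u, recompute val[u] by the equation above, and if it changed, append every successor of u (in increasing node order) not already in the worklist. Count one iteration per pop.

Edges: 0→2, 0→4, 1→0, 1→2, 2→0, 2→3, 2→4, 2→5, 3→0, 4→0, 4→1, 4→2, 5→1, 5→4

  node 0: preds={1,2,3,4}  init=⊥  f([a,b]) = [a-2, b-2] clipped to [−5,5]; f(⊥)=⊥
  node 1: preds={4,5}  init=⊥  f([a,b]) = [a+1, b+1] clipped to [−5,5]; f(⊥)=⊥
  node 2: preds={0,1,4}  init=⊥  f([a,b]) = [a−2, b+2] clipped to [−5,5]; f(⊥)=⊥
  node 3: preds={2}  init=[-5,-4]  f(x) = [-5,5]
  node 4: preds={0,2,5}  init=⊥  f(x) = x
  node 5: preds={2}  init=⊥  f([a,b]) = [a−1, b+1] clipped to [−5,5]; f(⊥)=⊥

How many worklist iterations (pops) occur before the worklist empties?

17

Worklist (17 pops):
  #1 pop 0: in=[-5,-4] → [-5,-5] (was ⊥); enqueue []
  #2 pop 1: in=⊥ → ⊥ (no change)
  #3 pop 2: in=[-5,-5] → [-5,-3] (was ⊥); enqueue [0]
  #4 pop 3: in=[-5,-3] → [-5,5] (was [-5,-4]); enqueue []
  #5 pop 4: in=[-5,-3] → [-5,-3] (was ⊥); enqueue [1,2]
  #6 pop 5: in=[-5,-3] → [-5,-2] (was ⊥); enqueue [4]
  #7 pop 0: in=[-5,5] → [-5,3] (was [-5,-5]); enqueue []
  #8 pop 1: in=[-5,-2] → [-4,-1] (was ⊥); enqueue [0]
  #9 pop 2: in=[-5,3] → [-5,5] (was [-5,-3]); enqueue [3,5]
  #10 pop 4: in=[-5,5] → [-5,5] (was [-5,-3]); enqueue [1,2]
  #11 pop 0: in=[-5,5] → [-5,3] (no change)
  #12 pop 3: in=[-5,5] → [-5,5] (no change)
  #13 pop 5: in=[-5,5] → [-5,5] (was [-5,-2]); enqueue [4]
  #14 pop 1: in=[-5,5] → [-4,5] (was [-4,-1]); enqueue [0]
  #15 pop 2: in=[-5,5] → [-5,5] (no change)
  #16 pop 4: in=[-5,5] → [-5,5] (no change)
  #17 pop 0: in=[-5,5] → [-5,3] (no change)

Fixpoint:
  val[0] = [-5,3]
  val[1] = [-4,5]
  val[2] = [-5,5]
  val[3] = [-5,5]
  val[4] = [-5,5]
  val[5] = [-5,5]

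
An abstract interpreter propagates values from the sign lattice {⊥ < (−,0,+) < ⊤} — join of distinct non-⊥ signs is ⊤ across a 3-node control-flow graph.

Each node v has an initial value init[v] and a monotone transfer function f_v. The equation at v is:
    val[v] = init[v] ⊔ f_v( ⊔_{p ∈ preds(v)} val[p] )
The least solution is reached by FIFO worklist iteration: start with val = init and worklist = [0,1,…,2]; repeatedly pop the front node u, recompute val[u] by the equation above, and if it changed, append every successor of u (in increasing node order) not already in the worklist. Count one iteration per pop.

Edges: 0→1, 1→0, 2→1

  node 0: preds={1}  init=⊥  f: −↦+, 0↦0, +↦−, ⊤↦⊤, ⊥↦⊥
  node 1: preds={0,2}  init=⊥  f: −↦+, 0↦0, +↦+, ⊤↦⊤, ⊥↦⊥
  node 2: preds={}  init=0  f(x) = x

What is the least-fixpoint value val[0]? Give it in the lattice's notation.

Trace (5 dequeues):
  [1] u=0 | in ⊥ | out ⊥ | ==
  [2] u=1 | in 0 | out 0 | prev ⊥ | push {0}
  [3] u=2 | in ⊥ | out 0 | ==
  [4] u=0 | in 0 | out 0 | prev ⊥ | push {1}
  [5] u=1 | in 0 | out 0 | ==

Converged values:
  [0] 0
  [1] 0
  [2] 0

0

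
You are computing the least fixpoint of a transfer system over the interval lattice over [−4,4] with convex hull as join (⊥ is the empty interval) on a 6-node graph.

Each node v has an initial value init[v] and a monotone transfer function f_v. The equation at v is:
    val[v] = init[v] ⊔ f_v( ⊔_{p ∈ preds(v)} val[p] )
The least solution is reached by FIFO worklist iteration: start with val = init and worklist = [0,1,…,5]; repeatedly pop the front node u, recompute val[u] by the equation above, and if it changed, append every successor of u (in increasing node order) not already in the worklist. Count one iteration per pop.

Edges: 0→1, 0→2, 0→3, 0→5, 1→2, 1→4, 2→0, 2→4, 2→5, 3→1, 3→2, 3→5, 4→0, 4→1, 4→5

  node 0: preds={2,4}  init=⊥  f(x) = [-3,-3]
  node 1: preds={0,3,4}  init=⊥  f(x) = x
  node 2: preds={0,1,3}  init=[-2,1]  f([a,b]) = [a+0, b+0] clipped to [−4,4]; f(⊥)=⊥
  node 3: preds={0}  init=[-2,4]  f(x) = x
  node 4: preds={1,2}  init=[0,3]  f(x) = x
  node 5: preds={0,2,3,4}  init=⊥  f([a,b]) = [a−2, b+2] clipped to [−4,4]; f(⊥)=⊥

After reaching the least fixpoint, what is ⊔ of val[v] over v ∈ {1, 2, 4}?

[-3,4]

Trace (9 dequeues):
  [1] u=0 | in [-2,3] | out [-3,-3] | prev ⊥ | push {}
  [2] u=1 | in [-3,4] | out [-3,4] | prev ⊥ | push {}
  [3] u=2 | in [-3,4] | out [-3,4] | prev [-2,1] | push {0}
  [4] u=3 | in [-3,-3] | out [-3,4] | prev [-2,4] | push {1,2}
  [5] u=4 | in [-3,4] | out [-3,4] | prev [0,3] | push {}
  [6] u=5 | in [-3,4] | out [-4,4] | prev ⊥ | push {}
  [7] u=0 | in [-3,4] | out [-3,-3] | ==
  [8] u=1 | in [-3,4] | out [-3,4] | ==
  [9] u=2 | in [-3,4] | out [-3,4] | ==

Converged values:
  [0] [-3,-3]
  [1] [-3,4]
  [2] [-3,4]
  [3] [-3,4]
  [4] [-3,4]
  [5] [-4,4]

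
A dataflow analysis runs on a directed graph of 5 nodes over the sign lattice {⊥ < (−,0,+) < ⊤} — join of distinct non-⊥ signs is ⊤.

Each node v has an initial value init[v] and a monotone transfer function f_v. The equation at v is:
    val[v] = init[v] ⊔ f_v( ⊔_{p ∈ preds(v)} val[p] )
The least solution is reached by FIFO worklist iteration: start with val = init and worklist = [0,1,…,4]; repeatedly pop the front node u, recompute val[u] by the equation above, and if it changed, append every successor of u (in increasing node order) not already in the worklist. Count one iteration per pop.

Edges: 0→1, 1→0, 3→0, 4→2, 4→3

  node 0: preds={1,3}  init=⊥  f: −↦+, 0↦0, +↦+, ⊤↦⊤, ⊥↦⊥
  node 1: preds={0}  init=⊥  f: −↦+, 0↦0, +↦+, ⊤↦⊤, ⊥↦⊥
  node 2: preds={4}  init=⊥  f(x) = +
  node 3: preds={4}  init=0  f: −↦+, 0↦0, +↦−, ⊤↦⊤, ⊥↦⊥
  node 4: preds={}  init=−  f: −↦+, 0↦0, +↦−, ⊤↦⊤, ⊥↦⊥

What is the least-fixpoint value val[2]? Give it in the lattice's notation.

Iteration log — 8 steps:
  step 1. node 0  ⊔preds=0  new=0  old=⊥  +wl: 
  step 2. node 1  ⊔preds=0  new=0  old=⊥  +wl: 0
  step 3. node 2  ⊔preds=−  new=+  old=⊥  +wl: 
  step 4. node 3  ⊔preds=−  new=⊤  old=0  +wl: 
  step 5. node 4  ⊔preds=⊥  new=−  stable
  step 6. node 0  ⊔preds=⊤  new=⊤  old=0  +wl: 1
  step 7. node 1  ⊔preds=⊤  new=⊤  old=0  +wl: 0
  step 8. node 0  ⊔preds=⊤  new=⊤  stable

Least fixpoint reached:
  node 0: ⊤
  node 1: ⊤
  node 2: +
  node 3: ⊤
  node 4: −

+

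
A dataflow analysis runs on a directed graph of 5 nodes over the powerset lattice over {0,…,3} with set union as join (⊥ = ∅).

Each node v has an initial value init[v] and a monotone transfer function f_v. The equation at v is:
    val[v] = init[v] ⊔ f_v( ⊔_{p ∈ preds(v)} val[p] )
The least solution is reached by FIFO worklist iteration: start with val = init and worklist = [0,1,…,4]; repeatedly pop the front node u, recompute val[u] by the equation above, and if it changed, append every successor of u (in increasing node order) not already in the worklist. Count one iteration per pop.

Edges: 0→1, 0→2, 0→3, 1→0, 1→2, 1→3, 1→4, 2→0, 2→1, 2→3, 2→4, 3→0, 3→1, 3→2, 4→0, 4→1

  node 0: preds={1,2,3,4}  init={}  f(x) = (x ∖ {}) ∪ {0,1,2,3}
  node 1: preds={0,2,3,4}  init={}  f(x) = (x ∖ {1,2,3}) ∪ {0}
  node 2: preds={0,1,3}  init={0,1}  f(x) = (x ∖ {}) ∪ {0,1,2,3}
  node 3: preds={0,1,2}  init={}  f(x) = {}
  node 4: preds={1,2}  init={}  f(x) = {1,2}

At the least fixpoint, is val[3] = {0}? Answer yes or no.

Worklist (7 pops):
  #1 pop 0: in={0,1} → {0,1,2,3} (was {}); enqueue []
  #2 pop 1: in={0,1,2,3} → {0} (was {}); enqueue [0]
  #3 pop 2: in={0,1,2,3} → {0,1,2,3} (was {0,1}); enqueue [1]
  #4 pop 3: in={0,1,2,3} → {} (no change)
  #5 pop 4: in={0,1,2,3} → {1,2} (was {}); enqueue []
  #6 pop 0: in={0,1,2,3} → {0,1,2,3} (no change)
  #7 pop 1: in={0,1,2,3} → {0} (no change)

Fixpoint:
  val[0] = {0,1,2,3}
  val[1] = {0}
  val[2] = {0,1,2,3}
  val[3] = {}
  val[4] = {1,2}

no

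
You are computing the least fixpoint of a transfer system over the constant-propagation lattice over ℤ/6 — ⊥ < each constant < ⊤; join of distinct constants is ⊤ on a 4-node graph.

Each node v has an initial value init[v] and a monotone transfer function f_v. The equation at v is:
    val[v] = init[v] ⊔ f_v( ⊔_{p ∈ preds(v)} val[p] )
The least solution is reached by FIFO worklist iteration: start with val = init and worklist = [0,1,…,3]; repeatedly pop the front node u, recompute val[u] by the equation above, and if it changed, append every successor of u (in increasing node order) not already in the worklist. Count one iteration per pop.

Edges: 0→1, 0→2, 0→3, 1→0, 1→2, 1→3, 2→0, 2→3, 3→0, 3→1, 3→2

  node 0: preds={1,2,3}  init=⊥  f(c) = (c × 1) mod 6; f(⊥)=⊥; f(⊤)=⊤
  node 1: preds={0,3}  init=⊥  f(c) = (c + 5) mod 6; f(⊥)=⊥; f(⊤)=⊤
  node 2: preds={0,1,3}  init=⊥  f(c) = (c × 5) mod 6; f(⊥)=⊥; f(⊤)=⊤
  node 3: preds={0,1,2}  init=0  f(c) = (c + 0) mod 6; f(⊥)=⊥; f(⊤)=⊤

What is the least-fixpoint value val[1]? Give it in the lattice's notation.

⊤

Trace (9 dequeues):
  [1] u=0 | in 0 | out 0 | prev ⊥ | push {}
  [2] u=1 | in 0 | out 5 | prev ⊥ | push {0}
  [3] u=2 | in ⊤ | out ⊤ | prev ⊥ | push {}
  [4] u=3 | in ⊤ | out ⊤ | prev 0 | push {1,2}
  [5] u=0 | in ⊤ | out ⊤ | prev 0 | push {3}
  [6] u=1 | in ⊤ | out ⊤ | prev 5 | push {0}
  [7] u=2 | in ⊤ | out ⊤ | ==
  [8] u=3 | in ⊤ | out ⊤ | ==
  [9] u=0 | in ⊤ | out ⊤ | ==

Converged values:
  [0] ⊤
  [1] ⊤
  [2] ⊤
  [3] ⊤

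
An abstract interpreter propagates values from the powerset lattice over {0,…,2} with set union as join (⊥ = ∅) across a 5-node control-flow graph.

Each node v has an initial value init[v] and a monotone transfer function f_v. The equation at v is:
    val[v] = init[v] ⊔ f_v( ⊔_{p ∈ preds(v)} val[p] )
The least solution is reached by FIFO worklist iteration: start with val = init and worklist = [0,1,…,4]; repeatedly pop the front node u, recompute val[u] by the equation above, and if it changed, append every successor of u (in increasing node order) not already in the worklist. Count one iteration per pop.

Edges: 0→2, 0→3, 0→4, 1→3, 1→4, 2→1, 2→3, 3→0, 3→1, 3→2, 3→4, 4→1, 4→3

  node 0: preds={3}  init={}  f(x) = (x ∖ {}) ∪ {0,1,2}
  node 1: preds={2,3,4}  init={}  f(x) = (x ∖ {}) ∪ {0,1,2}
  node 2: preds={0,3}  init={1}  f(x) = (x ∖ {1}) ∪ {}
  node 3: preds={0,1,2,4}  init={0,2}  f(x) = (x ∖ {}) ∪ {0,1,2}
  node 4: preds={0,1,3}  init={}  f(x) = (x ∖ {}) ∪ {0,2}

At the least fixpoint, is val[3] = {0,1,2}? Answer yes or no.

yes

Trace (9 dequeues):
  [1] u=0 | in {0,2} | out {0,1,2} | prev {} | push {}
  [2] u=1 | in {0,1,2} | out {0,1,2} | prev {} | push {}
  [3] u=2 | in {0,1,2} | out {0,1,2} | prev {1} | push {1}
  [4] u=3 | in {0,1,2} | out {0,1,2} | prev {0,2} | push {0,2}
  [5] u=4 | in {0,1,2} | out {0,1,2} | prev {} | push {3}
  [6] u=1 | in {0,1,2} | out {0,1,2} | ==
  [7] u=0 | in {0,1,2} | out {0,1,2} | ==
  [8] u=2 | in {0,1,2} | out {0,1,2} | ==
  [9] u=3 | in {0,1,2} | out {0,1,2} | ==

Converged values:
  [0] {0,1,2}
  [1] {0,1,2}
  [2] {0,1,2}
  [3] {0,1,2}
  [4] {0,1,2}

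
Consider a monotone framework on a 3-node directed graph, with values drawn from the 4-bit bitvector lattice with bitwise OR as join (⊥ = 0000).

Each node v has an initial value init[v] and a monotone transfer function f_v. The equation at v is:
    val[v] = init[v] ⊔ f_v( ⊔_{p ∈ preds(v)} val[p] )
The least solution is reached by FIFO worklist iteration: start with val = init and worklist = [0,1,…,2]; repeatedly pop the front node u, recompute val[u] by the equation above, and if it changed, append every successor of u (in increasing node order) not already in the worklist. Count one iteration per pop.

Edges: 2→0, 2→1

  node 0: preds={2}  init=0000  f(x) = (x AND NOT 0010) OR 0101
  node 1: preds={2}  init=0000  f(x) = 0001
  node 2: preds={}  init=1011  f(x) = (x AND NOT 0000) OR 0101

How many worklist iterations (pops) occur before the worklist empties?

Trace (5 dequeues):
  [1] u=0 | in 1011 | out 1101 | prev 0000 | push {}
  [2] u=1 | in 1011 | out 0001 | prev 0000 | push {}
  [3] u=2 | in 0000 | out 1111 | prev 1011 | push {0,1}
  [4] u=0 | in 1111 | out 1101 | ==
  [5] u=1 | in 1111 | out 0001 | ==

Converged values:
  [0] 1101
  [1] 0001
  [2] 1111

5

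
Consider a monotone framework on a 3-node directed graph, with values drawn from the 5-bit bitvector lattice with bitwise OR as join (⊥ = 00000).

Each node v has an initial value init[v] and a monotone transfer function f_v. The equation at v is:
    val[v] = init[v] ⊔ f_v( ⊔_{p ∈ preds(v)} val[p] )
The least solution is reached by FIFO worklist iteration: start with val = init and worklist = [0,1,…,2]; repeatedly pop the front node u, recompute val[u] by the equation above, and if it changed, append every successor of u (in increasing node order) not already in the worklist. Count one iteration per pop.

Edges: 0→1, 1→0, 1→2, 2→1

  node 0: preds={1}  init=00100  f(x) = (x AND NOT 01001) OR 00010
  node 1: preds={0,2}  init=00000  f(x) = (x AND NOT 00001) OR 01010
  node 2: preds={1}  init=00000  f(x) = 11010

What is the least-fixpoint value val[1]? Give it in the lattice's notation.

Worklist (8 pops):
  #1 pop 0: in=00000 → 00110 (was 00100); enqueue []
  #2 pop 1: in=00110 → 01110 (was 00000); enqueue [0]
  #3 pop 2: in=01110 → 11010 (was 00000); enqueue [1]
  #4 pop 0: in=01110 → 00110 (no change)
  #5 pop 1: in=11110 → 11110 (was 01110); enqueue [0,2]
  #6 pop 0: in=11110 → 10110 (was 00110); enqueue [1]
  #7 pop 2: in=11110 → 11010 (no change)
  #8 pop 1: in=11110 → 11110 (no change)

Fixpoint:
  val[0] = 10110
  val[1] = 11110
  val[2] = 11010

11110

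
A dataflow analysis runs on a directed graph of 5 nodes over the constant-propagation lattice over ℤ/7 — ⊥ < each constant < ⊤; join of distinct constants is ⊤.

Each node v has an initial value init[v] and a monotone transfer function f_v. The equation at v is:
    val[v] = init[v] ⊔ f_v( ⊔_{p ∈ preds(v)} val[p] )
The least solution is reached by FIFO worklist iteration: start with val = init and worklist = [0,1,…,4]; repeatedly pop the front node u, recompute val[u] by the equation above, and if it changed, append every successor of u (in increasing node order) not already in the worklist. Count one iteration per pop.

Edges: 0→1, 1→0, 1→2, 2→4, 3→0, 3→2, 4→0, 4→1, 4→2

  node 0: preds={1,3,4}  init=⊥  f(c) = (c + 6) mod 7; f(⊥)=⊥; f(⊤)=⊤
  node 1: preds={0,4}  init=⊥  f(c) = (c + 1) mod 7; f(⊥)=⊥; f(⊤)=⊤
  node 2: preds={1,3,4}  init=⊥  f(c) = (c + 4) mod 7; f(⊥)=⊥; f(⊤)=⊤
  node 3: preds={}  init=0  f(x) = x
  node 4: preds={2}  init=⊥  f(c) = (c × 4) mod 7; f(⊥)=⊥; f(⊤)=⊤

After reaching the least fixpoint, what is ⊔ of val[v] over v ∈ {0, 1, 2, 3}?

⊤

Iteration log — 13 steps:
  step 1. node 0  ⊔preds=0  new=6  old=⊥  +wl: 
  step 2. node 1  ⊔preds=6  new=0  old=⊥  +wl: 0
  step 3. node 2  ⊔preds=0  new=4  old=⊥  +wl: 
  step 4. node 3  ⊔preds=⊥  new=0  stable
  step 5. node 4  ⊔preds=4  new=2  old=⊥  +wl: 1,2
  step 6. node 0  ⊔preds=⊤  new=⊤  old=6  +wl: 
  step 7. node 1  ⊔preds=⊤  new=⊤  old=0  +wl: 0
  step 8. node 2  ⊔preds=⊤  new=⊤  old=4  +wl: 4
  step 9. node 0  ⊔preds=⊤  new=⊤  stable
  step 10. node 4  ⊔preds=⊤  new=⊤  old=2  +wl: 0,1,2
  step 11. node 0  ⊔preds=⊤  new=⊤  stable
  step 12. node 1  ⊔preds=⊤  new=⊤  stable
  step 13. node 2  ⊔preds=⊤  new=⊤  stable

Least fixpoint reached:
  node 0: ⊤
  node 1: ⊤
  node 2: ⊤
  node 3: 0
  node 4: ⊤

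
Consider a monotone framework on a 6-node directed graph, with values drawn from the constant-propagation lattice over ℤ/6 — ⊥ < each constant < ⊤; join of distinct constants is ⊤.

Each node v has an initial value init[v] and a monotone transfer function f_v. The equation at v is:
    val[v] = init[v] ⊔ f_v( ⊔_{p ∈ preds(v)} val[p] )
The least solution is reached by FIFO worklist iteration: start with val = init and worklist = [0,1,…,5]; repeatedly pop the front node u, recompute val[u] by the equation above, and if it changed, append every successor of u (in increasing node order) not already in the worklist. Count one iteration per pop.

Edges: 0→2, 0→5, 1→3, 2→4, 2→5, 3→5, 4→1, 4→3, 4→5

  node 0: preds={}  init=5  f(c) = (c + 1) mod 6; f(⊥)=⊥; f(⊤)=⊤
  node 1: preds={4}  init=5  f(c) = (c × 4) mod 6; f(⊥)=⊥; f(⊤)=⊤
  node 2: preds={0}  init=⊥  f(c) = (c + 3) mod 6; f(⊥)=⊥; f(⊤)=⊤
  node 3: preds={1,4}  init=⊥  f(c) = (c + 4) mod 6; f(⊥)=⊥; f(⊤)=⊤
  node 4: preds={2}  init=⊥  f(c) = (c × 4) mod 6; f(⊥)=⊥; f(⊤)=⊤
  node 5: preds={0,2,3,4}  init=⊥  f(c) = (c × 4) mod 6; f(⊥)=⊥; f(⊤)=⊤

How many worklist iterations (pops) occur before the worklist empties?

9

Worklist (9 pops):
  #1 pop 0: in=⊥ → 5 (no change)
  #2 pop 1: in=⊥ → 5 (no change)
  #3 pop 2: in=5 → 2 (was ⊥); enqueue []
  #4 pop 3: in=5 → 3 (was ⊥); enqueue []
  #5 pop 4: in=2 → 2 (was ⊥); enqueue [1,3]
  #6 pop 5: in=⊤ → ⊤ (was ⊥); enqueue []
  #7 pop 1: in=2 → ⊤ (was 5); enqueue []
  #8 pop 3: in=⊤ → ⊤ (was 3); enqueue [5]
  #9 pop 5: in=⊤ → ⊤ (no change)

Fixpoint:
  val[0] = 5
  val[1] = ⊤
  val[2] = 2
  val[3] = ⊤
  val[4] = 2
  val[5] = ⊤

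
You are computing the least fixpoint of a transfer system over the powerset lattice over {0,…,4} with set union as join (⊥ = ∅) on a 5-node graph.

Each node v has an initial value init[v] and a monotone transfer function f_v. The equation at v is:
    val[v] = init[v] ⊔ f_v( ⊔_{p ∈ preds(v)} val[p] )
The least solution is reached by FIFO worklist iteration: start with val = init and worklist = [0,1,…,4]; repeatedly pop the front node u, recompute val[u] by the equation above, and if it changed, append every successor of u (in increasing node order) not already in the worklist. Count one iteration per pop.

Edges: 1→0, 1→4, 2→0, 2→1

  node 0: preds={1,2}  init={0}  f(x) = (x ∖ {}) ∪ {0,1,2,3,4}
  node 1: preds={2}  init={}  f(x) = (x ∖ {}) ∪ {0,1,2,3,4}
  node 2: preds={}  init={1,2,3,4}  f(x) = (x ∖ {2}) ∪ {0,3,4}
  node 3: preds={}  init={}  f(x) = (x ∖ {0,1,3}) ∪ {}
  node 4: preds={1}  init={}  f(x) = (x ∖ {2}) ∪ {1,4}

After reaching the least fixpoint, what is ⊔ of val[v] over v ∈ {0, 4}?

{0,1,2,3,4}

Worklist (7 pops):
  #1 pop 0: in={1,2,3,4} → {0,1,2,3,4} (was {0}); enqueue []
  #2 pop 1: in={1,2,3,4} → {0,1,2,3,4} (was {}); enqueue [0]
  #3 pop 2: in={} → {0,1,2,3,4} (was {1,2,3,4}); enqueue [1]
  #4 pop 3: in={} → {} (no change)
  #5 pop 4: in={0,1,2,3,4} → {0,1,3,4} (was {}); enqueue []
  #6 pop 0: in={0,1,2,3,4} → {0,1,2,3,4} (no change)
  #7 pop 1: in={0,1,2,3,4} → {0,1,2,3,4} (no change)

Fixpoint:
  val[0] = {0,1,2,3,4}
  val[1] = {0,1,2,3,4}
  val[2] = {0,1,2,3,4}
  val[3] = {}
  val[4] = {0,1,3,4}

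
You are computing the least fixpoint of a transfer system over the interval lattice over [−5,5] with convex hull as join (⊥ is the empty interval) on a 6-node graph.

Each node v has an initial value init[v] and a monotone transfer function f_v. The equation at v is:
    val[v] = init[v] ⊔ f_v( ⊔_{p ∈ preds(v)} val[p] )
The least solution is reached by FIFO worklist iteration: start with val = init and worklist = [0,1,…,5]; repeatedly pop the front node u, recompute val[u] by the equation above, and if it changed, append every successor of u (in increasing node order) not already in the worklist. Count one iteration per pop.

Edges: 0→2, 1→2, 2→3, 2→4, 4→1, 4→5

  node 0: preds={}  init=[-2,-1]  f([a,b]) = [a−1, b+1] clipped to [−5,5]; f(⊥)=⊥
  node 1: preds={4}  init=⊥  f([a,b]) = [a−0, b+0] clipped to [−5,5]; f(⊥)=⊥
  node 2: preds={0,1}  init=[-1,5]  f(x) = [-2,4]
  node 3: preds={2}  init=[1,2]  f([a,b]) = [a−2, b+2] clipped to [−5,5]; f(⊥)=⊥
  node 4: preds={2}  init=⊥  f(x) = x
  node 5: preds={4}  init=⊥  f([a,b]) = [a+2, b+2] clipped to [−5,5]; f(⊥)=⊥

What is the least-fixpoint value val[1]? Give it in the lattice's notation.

Worklist (8 pops):
  #1 pop 0: in=⊥ → [-2,-1] (no change)
  #2 pop 1: in=⊥ → ⊥ (no change)
  #3 pop 2: in=[-2,-1] → [-2,5] (was [-1,5]); enqueue []
  #4 pop 3: in=[-2,5] → [-4,5] (was [1,2]); enqueue []
  #5 pop 4: in=[-2,5] → [-2,5] (was ⊥); enqueue [1]
  #6 pop 5: in=[-2,5] → [0,5] (was ⊥); enqueue []
  #7 pop 1: in=[-2,5] → [-2,5] (was ⊥); enqueue [2]
  #8 pop 2: in=[-2,5] → [-2,5] (no change)

Fixpoint:
  val[0] = [-2,-1]
  val[1] = [-2,5]
  val[2] = [-2,5]
  val[3] = [-4,5]
  val[4] = [-2,5]
  val[5] = [0,5]

[-2,5]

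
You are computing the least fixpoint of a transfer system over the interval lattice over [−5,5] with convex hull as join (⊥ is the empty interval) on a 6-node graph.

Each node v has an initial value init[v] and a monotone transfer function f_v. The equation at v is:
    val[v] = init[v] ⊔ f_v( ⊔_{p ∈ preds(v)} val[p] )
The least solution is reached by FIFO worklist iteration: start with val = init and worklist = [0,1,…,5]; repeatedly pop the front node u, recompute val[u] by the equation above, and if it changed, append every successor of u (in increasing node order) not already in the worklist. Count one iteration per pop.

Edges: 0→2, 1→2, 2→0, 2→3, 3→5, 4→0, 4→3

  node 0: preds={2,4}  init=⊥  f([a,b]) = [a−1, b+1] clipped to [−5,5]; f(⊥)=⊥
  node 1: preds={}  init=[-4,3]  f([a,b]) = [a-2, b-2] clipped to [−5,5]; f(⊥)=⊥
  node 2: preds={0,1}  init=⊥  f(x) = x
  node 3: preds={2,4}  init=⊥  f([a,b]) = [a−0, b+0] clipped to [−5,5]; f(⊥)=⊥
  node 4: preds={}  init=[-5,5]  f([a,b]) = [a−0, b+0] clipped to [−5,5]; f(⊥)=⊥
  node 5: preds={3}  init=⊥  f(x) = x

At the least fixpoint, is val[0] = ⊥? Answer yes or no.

no

Trace (7 dequeues):
  [1] u=0 | in [-5,5] | out [-5,5] | prev ⊥ | push {}
  [2] u=1 | in ⊥ | out [-4,3] | ==
  [3] u=2 | in [-5,5] | out [-5,5] | prev ⊥ | push {0}
  [4] u=3 | in [-5,5] | out [-5,5] | prev ⊥ | push {}
  [5] u=4 | in ⊥ | out [-5,5] | ==
  [6] u=5 | in [-5,5] | out [-5,5] | prev ⊥ | push {}
  [7] u=0 | in [-5,5] | out [-5,5] | ==

Converged values:
  [0] [-5,5]
  [1] [-4,3]
  [2] [-5,5]
  [3] [-5,5]
  [4] [-5,5]
  [5] [-5,5]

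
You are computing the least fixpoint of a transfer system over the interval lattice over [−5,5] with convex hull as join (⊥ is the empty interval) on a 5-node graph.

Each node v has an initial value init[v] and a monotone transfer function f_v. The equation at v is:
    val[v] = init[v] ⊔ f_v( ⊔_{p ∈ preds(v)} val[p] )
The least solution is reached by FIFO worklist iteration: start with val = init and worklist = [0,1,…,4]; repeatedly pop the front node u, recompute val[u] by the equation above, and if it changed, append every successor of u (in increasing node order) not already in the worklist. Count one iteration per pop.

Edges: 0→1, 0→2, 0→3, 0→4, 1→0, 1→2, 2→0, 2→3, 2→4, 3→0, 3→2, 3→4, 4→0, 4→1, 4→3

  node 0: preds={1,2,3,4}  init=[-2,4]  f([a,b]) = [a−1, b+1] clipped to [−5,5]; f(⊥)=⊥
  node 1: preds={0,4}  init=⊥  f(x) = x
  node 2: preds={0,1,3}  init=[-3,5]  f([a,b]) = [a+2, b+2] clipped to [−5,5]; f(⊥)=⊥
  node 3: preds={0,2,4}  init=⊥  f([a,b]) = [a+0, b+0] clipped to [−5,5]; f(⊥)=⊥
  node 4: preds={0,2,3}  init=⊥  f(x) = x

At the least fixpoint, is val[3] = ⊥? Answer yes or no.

no

Worklist (14 pops):
  #1 pop 0: in=[-3,5] → [-4,5] (was [-2,4]); enqueue []
  #2 pop 1: in=[-4,5] → [-4,5] (was ⊥); enqueue [0]
  #3 pop 2: in=[-4,5] → [-3,5] (no change)
  #4 pop 3: in=[-4,5] → [-4,5] (was ⊥); enqueue [2]
  #5 pop 4: in=[-4,5] → [-4,5] (was ⊥); enqueue [1,3]
  #6 pop 0: in=[-4,5] → [-5,5] (was [-4,5]); enqueue [4]
  #7 pop 2: in=[-5,5] → [-3,5] (no change)
  #8 pop 1: in=[-5,5] → [-5,5] (was [-4,5]); enqueue [0,2]
  #9 pop 3: in=[-5,5] → [-5,5] (was [-4,5]); enqueue []
  #10 pop 4: in=[-5,5] → [-5,5] (was [-4,5]); enqueue [1,3]
  #11 pop 0: in=[-5,5] → [-5,5] (no change)
  #12 pop 2: in=[-5,5] → [-3,5] (no change)
  #13 pop 1: in=[-5,5] → [-5,5] (no change)
  #14 pop 3: in=[-5,5] → [-5,5] (no change)

Fixpoint:
  val[0] = [-5,5]
  val[1] = [-5,5]
  val[2] = [-3,5]
  val[3] = [-5,5]
  val[4] = [-5,5]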